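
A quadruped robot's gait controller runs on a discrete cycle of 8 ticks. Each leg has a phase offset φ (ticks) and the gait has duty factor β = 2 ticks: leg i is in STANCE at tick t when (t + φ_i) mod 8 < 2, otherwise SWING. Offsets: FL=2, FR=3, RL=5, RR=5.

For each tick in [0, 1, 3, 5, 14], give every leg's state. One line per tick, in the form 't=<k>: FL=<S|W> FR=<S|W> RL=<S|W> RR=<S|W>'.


t=0: phase=(2,3,5,5) vs β=2 → FL=W FR=W RL=W RR=W
t=1: phase=(3,4,6,6) vs β=2 → FL=W FR=W RL=W RR=W
t=3: phase=(5,6,0,0) vs β=2 → FL=W FR=W RL=S RR=S
t=5: phase=(7,0,2,2) vs β=2 → FL=W FR=S RL=W RR=W
t=14: phase=(0,1,3,3) vs β=2 → FL=S FR=S RL=W RR=W

t=0: FL=W FR=W RL=W RR=W
t=1: FL=W FR=W RL=W RR=W
t=3: FL=W FR=W RL=S RR=S
t=5: FL=W FR=S RL=W RR=W
t=14: FL=S FR=S RL=W RR=W


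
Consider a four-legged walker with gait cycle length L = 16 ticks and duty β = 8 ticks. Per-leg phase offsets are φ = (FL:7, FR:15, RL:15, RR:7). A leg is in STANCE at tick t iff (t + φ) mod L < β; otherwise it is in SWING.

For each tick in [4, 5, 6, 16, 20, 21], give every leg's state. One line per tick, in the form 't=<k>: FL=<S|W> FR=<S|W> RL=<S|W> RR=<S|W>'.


t=4: FL=W FR=S RL=S RR=W
t=5: FL=W FR=S RL=S RR=W
t=6: FL=W FR=S RL=S RR=W
t=16: FL=S FR=W RL=W RR=S
t=20: FL=W FR=S RL=S RR=W
t=21: FL=W FR=S RL=S RR=W

t=4: phase=(11,3,3,11) vs β=8 → FL=W FR=S RL=S RR=W
t=5: phase=(12,4,4,12) vs β=8 → FL=W FR=S RL=S RR=W
t=6: phase=(13,5,5,13) vs β=8 → FL=W FR=S RL=S RR=W
t=16: phase=(7,15,15,7) vs β=8 → FL=S FR=W RL=W RR=S
t=20: phase=(11,3,3,11) vs β=8 → FL=W FR=S RL=S RR=W
t=21: phase=(12,4,4,12) vs β=8 → FL=W FR=S RL=S RR=W


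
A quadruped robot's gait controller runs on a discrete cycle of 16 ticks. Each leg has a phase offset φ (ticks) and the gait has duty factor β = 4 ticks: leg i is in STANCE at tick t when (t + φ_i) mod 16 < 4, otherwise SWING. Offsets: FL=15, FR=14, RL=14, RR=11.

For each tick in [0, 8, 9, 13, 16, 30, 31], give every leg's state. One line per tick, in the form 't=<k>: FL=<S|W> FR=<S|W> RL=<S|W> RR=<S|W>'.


t=0: phase=(15,14,14,11) vs β=4 → FL=W FR=W RL=W RR=W
t=8: phase=(7,6,6,3) vs β=4 → FL=W FR=W RL=W RR=S
t=9: phase=(8,7,7,4) vs β=4 → FL=W FR=W RL=W RR=W
t=13: phase=(12,11,11,8) vs β=4 → FL=W FR=W RL=W RR=W
t=16: phase=(15,14,14,11) vs β=4 → FL=W FR=W RL=W RR=W
t=30: phase=(13,12,12,9) vs β=4 → FL=W FR=W RL=W RR=W
t=31: phase=(14,13,13,10) vs β=4 → FL=W FR=W RL=W RR=W

t=0: FL=W FR=W RL=W RR=W
t=8: FL=W FR=W RL=W RR=S
t=9: FL=W FR=W RL=W RR=W
t=13: FL=W FR=W RL=W RR=W
t=16: FL=W FR=W RL=W RR=W
t=30: FL=W FR=W RL=W RR=W
t=31: FL=W FR=W RL=W RR=W


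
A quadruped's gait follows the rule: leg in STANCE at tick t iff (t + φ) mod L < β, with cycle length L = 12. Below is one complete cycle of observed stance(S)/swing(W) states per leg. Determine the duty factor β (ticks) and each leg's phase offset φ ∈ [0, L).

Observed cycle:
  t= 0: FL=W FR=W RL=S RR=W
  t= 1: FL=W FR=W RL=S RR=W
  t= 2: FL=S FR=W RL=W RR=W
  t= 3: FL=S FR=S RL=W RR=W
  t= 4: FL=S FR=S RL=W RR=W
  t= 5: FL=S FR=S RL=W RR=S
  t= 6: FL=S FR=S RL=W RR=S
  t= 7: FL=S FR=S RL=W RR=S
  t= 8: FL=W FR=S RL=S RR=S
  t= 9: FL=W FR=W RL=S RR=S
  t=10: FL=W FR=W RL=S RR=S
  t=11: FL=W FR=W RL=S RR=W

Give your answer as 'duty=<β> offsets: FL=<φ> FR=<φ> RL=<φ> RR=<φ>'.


duty β = stance ticks per leg = 6
FL: stance ticks = 6; W→S at t=2 → φ=10
FR: stance ticks = 6; W→S at t=3 → φ=9
RL: stance ticks = 6; W→S at t=8 → φ=4
RR: stance ticks = 6; W→S at t=5 → φ=7

duty=6 offsets: FL=10 FR=9 RL=4 RR=7


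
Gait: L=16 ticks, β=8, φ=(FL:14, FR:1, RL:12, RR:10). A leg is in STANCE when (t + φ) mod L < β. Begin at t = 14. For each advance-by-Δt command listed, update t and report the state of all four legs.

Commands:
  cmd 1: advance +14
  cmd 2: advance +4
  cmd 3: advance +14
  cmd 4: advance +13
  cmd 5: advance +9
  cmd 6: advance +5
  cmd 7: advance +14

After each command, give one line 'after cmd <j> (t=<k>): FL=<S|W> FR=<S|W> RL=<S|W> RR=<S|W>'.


after cmd 1 (t=28): FL=W FR=W RL=W RR=S
after cmd 2 (t=32): FL=W FR=S RL=W RR=W
after cmd 3 (t=46): FL=W FR=W RL=W RR=W
after cmd 4 (t=59): FL=W FR=W RL=S RR=S
after cmd 5 (t=68): FL=S FR=S RL=S RR=W
after cmd 6 (t=73): FL=S FR=W RL=S RR=S
after cmd 7 (t=87): FL=S FR=W RL=S RR=S

start t=14: FL=W FR=W RL=W RR=W
cmd 1: advance +14 → t=28, phase=(10,13,8,6) → FL=W FR=W RL=W RR=S
cmd 2: advance +4 → t=32, phase=(14,1,12,10) → FL=W FR=S RL=W RR=W
cmd 3: advance +14 → t=46, phase=(12,15,10,8) → FL=W FR=W RL=W RR=W
cmd 4: advance +13 → t=59, phase=(9,12,7,5) → FL=W FR=W RL=S RR=S
cmd 5: advance +9 → t=68, phase=(2,5,0,14) → FL=S FR=S RL=S RR=W
cmd 6: advance +5 → t=73, phase=(7,10,5,3) → FL=S FR=W RL=S RR=S
cmd 7: advance +14 → t=87, phase=(5,8,3,1) → FL=S FR=W RL=S RR=S


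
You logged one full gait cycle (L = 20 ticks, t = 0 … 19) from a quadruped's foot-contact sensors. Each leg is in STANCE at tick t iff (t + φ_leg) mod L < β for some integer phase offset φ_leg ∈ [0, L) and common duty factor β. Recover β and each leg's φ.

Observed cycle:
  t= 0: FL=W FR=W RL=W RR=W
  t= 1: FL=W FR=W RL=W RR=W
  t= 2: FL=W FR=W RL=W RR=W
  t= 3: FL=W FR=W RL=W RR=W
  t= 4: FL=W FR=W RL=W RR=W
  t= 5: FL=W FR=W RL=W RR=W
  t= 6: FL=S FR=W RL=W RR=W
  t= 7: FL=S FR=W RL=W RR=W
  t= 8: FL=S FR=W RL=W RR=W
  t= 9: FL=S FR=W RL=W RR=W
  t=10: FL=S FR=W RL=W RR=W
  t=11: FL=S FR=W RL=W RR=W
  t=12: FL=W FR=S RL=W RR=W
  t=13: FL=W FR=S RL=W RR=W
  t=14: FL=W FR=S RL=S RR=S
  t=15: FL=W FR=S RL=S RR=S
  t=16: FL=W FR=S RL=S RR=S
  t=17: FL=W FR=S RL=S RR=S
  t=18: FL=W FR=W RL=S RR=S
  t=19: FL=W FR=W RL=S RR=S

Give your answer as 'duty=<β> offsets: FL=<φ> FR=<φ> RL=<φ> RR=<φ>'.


duty β = stance ticks per leg = 6
FL: stance ticks = 6; W→S at t=6 → φ=14
FR: stance ticks = 6; W→S at t=12 → φ=8
RL: stance ticks = 6; W→S at t=14 → φ=6
RR: stance ticks = 6; W→S at t=14 → φ=6

duty=6 offsets: FL=14 FR=8 RL=6 RR=6


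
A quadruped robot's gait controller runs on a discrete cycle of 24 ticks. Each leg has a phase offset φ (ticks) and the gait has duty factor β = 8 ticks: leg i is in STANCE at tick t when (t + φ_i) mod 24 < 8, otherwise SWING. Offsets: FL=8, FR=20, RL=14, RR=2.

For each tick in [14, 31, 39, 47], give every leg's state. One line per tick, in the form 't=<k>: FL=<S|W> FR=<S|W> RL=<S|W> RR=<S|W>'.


t=14: phase=(22,10,4,16) vs β=8 → FL=W FR=W RL=S RR=W
t=31: phase=(15,3,21,9) vs β=8 → FL=W FR=S RL=W RR=W
t=39: phase=(23,11,5,17) vs β=8 → FL=W FR=W RL=S RR=W
t=47: phase=(7,19,13,1) vs β=8 → FL=S FR=W RL=W RR=S

t=14: FL=W FR=W RL=S RR=W
t=31: FL=W FR=S RL=W RR=W
t=39: FL=W FR=W RL=S RR=W
t=47: FL=S FR=W RL=W RR=S


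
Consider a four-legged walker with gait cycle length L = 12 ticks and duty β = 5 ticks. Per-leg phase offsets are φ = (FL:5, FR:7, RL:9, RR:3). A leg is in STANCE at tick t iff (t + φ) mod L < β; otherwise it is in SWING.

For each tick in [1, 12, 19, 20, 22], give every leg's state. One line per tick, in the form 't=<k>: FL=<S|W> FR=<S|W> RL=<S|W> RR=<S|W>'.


t=1: FL=W FR=W RL=W RR=S
t=12: FL=W FR=W RL=W RR=S
t=19: FL=S FR=S RL=S RR=W
t=20: FL=S FR=S RL=W RR=W
t=22: FL=S FR=W RL=W RR=S

t=1: phase=(6,8,10,4) vs β=5 → FL=W FR=W RL=W RR=S
t=12: phase=(5,7,9,3) vs β=5 → FL=W FR=W RL=W RR=S
t=19: phase=(0,2,4,10) vs β=5 → FL=S FR=S RL=S RR=W
t=20: phase=(1,3,5,11) vs β=5 → FL=S FR=S RL=W RR=W
t=22: phase=(3,5,7,1) vs β=5 → FL=S FR=W RL=W RR=S


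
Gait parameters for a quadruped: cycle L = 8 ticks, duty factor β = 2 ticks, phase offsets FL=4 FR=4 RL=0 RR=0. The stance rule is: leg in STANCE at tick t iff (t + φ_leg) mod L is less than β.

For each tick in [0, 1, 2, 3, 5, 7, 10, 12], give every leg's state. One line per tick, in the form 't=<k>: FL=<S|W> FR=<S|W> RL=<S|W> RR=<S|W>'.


t=0: phase=(4,4,0,0) vs β=2 → FL=W FR=W RL=S RR=S
t=1: phase=(5,5,1,1) vs β=2 → FL=W FR=W RL=S RR=S
t=2: phase=(6,6,2,2) vs β=2 → FL=W FR=W RL=W RR=W
t=3: phase=(7,7,3,3) vs β=2 → FL=W FR=W RL=W RR=W
t=5: phase=(1,1,5,5) vs β=2 → FL=S FR=S RL=W RR=W
t=7: phase=(3,3,7,7) vs β=2 → FL=W FR=W RL=W RR=W
t=10: phase=(6,6,2,2) vs β=2 → FL=W FR=W RL=W RR=W
t=12: phase=(0,0,4,4) vs β=2 → FL=S FR=S RL=W RR=W

t=0: FL=W FR=W RL=S RR=S
t=1: FL=W FR=W RL=S RR=S
t=2: FL=W FR=W RL=W RR=W
t=3: FL=W FR=W RL=W RR=W
t=5: FL=S FR=S RL=W RR=W
t=7: FL=W FR=W RL=W RR=W
t=10: FL=W FR=W RL=W RR=W
t=12: FL=S FR=S RL=W RR=W


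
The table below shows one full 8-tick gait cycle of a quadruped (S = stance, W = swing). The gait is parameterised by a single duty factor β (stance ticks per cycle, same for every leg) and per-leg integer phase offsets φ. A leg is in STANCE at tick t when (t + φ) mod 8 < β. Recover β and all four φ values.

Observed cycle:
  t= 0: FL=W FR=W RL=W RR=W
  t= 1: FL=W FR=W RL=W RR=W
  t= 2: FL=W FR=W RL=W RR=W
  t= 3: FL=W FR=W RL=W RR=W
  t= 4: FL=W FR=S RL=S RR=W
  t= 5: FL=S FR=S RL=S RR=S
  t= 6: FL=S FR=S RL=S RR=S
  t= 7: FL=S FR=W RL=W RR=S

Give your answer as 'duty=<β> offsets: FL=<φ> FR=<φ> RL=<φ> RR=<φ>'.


duty β = stance ticks per leg = 3
FL: stance ticks = 3; W→S at t=5 → φ=3
FR: stance ticks = 3; W→S at t=4 → φ=4
RL: stance ticks = 3; W→S at t=4 → φ=4
RR: stance ticks = 3; W→S at t=5 → φ=3

duty=3 offsets: FL=3 FR=4 RL=4 RR=3


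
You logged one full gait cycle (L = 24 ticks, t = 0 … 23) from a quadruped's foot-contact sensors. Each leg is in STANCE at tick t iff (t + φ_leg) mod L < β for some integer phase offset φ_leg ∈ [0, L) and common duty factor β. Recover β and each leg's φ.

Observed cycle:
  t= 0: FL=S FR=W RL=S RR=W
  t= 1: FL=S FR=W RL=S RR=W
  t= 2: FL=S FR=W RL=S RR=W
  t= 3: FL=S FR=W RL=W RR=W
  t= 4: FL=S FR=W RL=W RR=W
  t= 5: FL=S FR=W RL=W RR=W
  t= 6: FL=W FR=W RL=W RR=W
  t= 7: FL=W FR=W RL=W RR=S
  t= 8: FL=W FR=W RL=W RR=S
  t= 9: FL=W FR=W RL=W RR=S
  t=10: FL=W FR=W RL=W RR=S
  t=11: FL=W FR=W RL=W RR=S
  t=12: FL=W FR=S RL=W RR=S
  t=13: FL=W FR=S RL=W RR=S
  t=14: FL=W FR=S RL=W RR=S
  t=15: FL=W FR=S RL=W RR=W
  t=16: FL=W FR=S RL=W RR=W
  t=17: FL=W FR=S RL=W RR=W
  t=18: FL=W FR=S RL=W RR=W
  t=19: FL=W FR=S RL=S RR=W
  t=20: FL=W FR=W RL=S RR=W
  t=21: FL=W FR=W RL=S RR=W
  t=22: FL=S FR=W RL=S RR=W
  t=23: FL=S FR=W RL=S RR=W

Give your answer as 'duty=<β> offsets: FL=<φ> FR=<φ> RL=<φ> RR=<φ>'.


duty β = stance ticks per leg = 8
FL: stance ticks = 8; W→S at t=22 → φ=2
FR: stance ticks = 8; W→S at t=12 → φ=12
RL: stance ticks = 8; W→S at t=19 → φ=5
RR: stance ticks = 8; W→S at t=7 → φ=17

duty=8 offsets: FL=2 FR=12 RL=5 RR=17


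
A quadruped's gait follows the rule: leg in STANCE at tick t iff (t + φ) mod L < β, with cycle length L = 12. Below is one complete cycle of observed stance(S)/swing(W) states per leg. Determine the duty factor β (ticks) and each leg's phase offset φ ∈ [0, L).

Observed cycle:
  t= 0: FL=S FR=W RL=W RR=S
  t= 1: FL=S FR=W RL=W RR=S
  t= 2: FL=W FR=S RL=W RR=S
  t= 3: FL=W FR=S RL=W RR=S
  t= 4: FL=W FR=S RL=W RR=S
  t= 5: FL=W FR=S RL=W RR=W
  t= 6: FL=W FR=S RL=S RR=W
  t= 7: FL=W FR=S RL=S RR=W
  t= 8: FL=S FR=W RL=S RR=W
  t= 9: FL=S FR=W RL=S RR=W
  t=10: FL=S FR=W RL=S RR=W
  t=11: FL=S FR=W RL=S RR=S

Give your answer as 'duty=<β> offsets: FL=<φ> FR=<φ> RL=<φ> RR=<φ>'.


duty β = stance ticks per leg = 6
FL: stance ticks = 6; W→S at t=8 → φ=4
FR: stance ticks = 6; W→S at t=2 → φ=10
RL: stance ticks = 6; W→S at t=6 → φ=6
RR: stance ticks = 6; W→S at t=11 → φ=1

duty=6 offsets: FL=4 FR=10 RL=6 RR=1


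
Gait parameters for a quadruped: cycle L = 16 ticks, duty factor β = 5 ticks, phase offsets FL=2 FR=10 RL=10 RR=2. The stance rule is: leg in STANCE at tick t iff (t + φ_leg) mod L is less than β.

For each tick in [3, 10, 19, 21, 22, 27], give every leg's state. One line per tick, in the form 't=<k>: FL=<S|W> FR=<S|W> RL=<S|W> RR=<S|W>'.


t=3: FL=W FR=W RL=W RR=W
t=10: FL=W FR=S RL=S RR=W
t=19: FL=W FR=W RL=W RR=W
t=21: FL=W FR=W RL=W RR=W
t=22: FL=W FR=S RL=S RR=W
t=27: FL=W FR=W RL=W RR=W

t=3: phase=(5,13,13,5) vs β=5 → FL=W FR=W RL=W RR=W
t=10: phase=(12,4,4,12) vs β=5 → FL=W FR=S RL=S RR=W
t=19: phase=(5,13,13,5) vs β=5 → FL=W FR=W RL=W RR=W
t=21: phase=(7,15,15,7) vs β=5 → FL=W FR=W RL=W RR=W
t=22: phase=(8,0,0,8) vs β=5 → FL=W FR=S RL=S RR=W
t=27: phase=(13,5,5,13) vs β=5 → FL=W FR=W RL=W RR=W


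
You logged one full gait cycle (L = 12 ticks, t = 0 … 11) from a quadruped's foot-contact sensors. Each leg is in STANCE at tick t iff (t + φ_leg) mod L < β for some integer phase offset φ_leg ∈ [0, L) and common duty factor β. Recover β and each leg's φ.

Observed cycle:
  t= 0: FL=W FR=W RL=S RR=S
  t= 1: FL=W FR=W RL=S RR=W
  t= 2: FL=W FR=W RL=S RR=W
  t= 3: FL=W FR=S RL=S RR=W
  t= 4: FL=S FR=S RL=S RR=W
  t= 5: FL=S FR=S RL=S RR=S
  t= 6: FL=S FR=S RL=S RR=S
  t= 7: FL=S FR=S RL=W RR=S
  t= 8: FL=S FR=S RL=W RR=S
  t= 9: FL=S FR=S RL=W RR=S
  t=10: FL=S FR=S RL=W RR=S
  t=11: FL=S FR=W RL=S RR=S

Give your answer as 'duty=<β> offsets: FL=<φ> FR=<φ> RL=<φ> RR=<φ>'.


duty β = stance ticks per leg = 8
FL: stance ticks = 8; W→S at t=4 → φ=8
FR: stance ticks = 8; W→S at t=3 → φ=9
RL: stance ticks = 8; W→S at t=11 → φ=1
RR: stance ticks = 8; W→S at t=5 → φ=7

duty=8 offsets: FL=8 FR=9 RL=1 RR=7


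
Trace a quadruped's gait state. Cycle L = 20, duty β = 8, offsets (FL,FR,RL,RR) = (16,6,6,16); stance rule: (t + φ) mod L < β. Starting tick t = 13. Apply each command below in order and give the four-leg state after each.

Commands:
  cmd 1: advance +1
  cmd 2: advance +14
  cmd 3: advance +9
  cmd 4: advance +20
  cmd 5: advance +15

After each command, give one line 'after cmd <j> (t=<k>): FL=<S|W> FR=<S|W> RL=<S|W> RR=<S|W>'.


start t=13: FL=W FR=W RL=W RR=W
cmd 1: advance +1 → t=14, phase=(10,0,0,10) → FL=W FR=S RL=S RR=W
cmd 2: advance +14 → t=28, phase=(4,14,14,4) → FL=S FR=W RL=W RR=S
cmd 3: advance +9 → t=37, phase=(13,3,3,13) → FL=W FR=S RL=S RR=W
cmd 4: advance +20 → t=57, phase=(13,3,3,13) → FL=W FR=S RL=S RR=W
cmd 5: advance +15 → t=72, phase=(8,18,18,8) → FL=W FR=W RL=W RR=W

after cmd 1 (t=14): FL=W FR=S RL=S RR=W
after cmd 2 (t=28): FL=S FR=W RL=W RR=S
after cmd 3 (t=37): FL=W FR=S RL=S RR=W
after cmd 4 (t=57): FL=W FR=S RL=S RR=W
after cmd 5 (t=72): FL=W FR=W RL=W RR=W


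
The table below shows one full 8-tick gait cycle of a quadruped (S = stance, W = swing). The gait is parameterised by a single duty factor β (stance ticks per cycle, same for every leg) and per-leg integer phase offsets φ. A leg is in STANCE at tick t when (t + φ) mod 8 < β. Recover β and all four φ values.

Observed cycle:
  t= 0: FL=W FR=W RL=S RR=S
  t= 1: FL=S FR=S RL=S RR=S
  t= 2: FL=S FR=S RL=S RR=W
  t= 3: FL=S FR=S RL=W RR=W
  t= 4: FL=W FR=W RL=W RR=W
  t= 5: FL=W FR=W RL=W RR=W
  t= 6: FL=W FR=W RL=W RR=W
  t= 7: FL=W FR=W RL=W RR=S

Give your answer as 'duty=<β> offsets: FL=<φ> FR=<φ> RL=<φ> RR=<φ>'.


duty=3 offsets: FL=7 FR=7 RL=0 RR=1

duty β = stance ticks per leg = 3
FL: stance ticks = 3; W→S at t=1 → φ=7
FR: stance ticks = 3; W→S at t=1 → φ=7
RL: stance ticks = 3; W→S at t=0 → φ=0
RR: stance ticks = 3; W→S at t=7 → φ=1


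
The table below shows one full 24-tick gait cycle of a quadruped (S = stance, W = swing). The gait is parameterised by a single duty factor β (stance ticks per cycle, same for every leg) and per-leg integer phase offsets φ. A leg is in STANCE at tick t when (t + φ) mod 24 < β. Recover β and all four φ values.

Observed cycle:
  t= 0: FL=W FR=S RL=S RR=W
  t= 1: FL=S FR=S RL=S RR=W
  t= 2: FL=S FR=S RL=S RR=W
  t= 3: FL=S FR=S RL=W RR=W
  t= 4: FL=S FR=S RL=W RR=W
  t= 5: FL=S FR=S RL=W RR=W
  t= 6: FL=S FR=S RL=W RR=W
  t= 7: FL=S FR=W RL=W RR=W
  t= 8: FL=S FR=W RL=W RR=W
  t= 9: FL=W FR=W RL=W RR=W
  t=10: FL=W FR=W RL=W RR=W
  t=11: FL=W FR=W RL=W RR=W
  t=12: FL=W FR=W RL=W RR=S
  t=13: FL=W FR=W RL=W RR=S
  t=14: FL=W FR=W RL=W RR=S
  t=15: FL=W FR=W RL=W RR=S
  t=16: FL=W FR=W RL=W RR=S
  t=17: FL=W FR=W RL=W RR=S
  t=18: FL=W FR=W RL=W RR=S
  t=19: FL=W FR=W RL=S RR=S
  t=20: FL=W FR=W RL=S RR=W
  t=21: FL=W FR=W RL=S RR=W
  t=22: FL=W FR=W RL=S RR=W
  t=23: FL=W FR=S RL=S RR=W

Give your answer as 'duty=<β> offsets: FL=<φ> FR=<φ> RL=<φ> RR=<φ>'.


duty=8 offsets: FL=23 FR=1 RL=5 RR=12

duty β = stance ticks per leg = 8
FL: stance ticks = 8; W→S at t=1 → φ=23
FR: stance ticks = 8; W→S at t=23 → φ=1
RL: stance ticks = 8; W→S at t=19 → φ=5
RR: stance ticks = 8; W→S at t=12 → φ=12


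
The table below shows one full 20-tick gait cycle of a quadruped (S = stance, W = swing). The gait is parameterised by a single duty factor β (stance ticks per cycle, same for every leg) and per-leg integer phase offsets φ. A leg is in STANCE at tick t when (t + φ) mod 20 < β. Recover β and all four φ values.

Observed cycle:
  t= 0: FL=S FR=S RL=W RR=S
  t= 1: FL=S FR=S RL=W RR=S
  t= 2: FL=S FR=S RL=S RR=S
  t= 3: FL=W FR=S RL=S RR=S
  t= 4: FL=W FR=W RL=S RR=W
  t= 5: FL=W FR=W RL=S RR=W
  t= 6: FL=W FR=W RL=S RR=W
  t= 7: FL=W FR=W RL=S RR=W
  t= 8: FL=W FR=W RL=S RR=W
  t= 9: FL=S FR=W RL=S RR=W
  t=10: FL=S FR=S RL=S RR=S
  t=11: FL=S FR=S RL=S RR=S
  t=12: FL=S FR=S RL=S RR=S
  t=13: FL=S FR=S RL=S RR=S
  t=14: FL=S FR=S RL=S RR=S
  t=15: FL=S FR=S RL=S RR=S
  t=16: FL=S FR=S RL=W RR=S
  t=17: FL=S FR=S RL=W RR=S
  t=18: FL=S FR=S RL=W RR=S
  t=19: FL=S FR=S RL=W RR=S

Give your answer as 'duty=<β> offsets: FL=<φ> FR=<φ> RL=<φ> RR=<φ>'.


duty β = stance ticks per leg = 14
FL: stance ticks = 14; W→S at t=9 → φ=11
FR: stance ticks = 14; W→S at t=10 → φ=10
RL: stance ticks = 14; W→S at t=2 → φ=18
RR: stance ticks = 14; W→S at t=10 → φ=10

duty=14 offsets: FL=11 FR=10 RL=18 RR=10


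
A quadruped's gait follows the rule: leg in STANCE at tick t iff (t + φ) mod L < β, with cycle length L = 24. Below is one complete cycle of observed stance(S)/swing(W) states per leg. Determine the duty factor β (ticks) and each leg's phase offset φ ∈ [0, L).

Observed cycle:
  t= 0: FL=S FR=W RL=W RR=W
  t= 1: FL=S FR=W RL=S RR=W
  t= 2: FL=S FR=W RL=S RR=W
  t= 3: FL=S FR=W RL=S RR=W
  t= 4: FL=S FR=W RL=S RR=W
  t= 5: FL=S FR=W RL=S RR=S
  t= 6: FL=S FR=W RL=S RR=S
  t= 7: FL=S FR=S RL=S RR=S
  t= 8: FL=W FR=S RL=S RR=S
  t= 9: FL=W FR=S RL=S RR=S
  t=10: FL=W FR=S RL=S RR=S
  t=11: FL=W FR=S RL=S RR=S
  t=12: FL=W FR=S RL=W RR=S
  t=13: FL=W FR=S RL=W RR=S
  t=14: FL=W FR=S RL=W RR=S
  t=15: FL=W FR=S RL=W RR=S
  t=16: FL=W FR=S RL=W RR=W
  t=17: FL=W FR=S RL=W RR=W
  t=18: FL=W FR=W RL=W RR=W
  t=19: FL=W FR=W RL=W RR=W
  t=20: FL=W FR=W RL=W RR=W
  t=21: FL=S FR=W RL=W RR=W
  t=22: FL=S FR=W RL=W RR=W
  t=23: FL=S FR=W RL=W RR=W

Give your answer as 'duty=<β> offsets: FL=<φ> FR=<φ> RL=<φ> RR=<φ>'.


duty=11 offsets: FL=3 FR=17 RL=23 RR=19

duty β = stance ticks per leg = 11
FL: stance ticks = 11; W→S at t=21 → φ=3
FR: stance ticks = 11; W→S at t=7 → φ=17
RL: stance ticks = 11; W→S at t=1 → φ=23
RR: stance ticks = 11; W→S at t=5 → φ=19


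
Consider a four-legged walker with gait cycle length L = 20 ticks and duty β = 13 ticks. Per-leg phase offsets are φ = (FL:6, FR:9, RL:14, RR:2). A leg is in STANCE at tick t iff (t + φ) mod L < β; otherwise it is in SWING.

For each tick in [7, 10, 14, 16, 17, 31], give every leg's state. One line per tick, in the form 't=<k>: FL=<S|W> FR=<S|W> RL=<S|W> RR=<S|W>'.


t=7: phase=(13,16,1,9) vs β=13 → FL=W FR=W RL=S RR=S
t=10: phase=(16,19,4,12) vs β=13 → FL=W FR=W RL=S RR=S
t=14: phase=(0,3,8,16) vs β=13 → FL=S FR=S RL=S RR=W
t=16: phase=(2,5,10,18) vs β=13 → FL=S FR=S RL=S RR=W
t=17: phase=(3,6,11,19) vs β=13 → FL=S FR=S RL=S RR=W
t=31: phase=(17,0,5,13) vs β=13 → FL=W FR=S RL=S RR=W

t=7: FL=W FR=W RL=S RR=S
t=10: FL=W FR=W RL=S RR=S
t=14: FL=S FR=S RL=S RR=W
t=16: FL=S FR=S RL=S RR=W
t=17: FL=S FR=S RL=S RR=W
t=31: FL=W FR=S RL=S RR=W


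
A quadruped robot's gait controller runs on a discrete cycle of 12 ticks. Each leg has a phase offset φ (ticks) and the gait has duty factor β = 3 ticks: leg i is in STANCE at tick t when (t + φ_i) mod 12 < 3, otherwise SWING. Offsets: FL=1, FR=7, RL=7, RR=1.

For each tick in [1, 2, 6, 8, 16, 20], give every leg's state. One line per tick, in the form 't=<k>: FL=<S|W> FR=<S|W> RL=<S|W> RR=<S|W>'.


t=1: phase=(2,8,8,2) vs β=3 → FL=S FR=W RL=W RR=S
t=2: phase=(3,9,9,3) vs β=3 → FL=W FR=W RL=W RR=W
t=6: phase=(7,1,1,7) vs β=3 → FL=W FR=S RL=S RR=W
t=8: phase=(9,3,3,9) vs β=3 → FL=W FR=W RL=W RR=W
t=16: phase=(5,11,11,5) vs β=3 → FL=W FR=W RL=W RR=W
t=20: phase=(9,3,3,9) vs β=3 → FL=W FR=W RL=W RR=W

t=1: FL=S FR=W RL=W RR=S
t=2: FL=W FR=W RL=W RR=W
t=6: FL=W FR=S RL=S RR=W
t=8: FL=W FR=W RL=W RR=W
t=16: FL=W FR=W RL=W RR=W
t=20: FL=W FR=W RL=W RR=W


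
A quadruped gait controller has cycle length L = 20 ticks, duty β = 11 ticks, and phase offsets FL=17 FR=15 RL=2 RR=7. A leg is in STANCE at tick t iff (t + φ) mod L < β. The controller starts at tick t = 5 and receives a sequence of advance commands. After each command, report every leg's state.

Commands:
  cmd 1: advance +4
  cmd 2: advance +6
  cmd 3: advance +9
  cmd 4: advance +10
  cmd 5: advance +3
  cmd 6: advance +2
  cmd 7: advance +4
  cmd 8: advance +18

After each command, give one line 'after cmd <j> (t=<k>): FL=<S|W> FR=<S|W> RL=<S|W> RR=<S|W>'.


start t=5: FL=S FR=S RL=S RR=W
cmd 1: advance +4 → t=9, phase=(6,4,11,16) → FL=S FR=S RL=W RR=W
cmd 2: advance +6 → t=15, phase=(12,10,17,2) → FL=W FR=S RL=W RR=S
cmd 3: advance +9 → t=24, phase=(1,19,6,11) → FL=S FR=W RL=S RR=W
cmd 4: advance +10 → t=34, phase=(11,9,16,1) → FL=W FR=S RL=W RR=S
cmd 5: advance +3 → t=37, phase=(14,12,19,4) → FL=W FR=W RL=W RR=S
cmd 6: advance +2 → t=39, phase=(16,14,1,6) → FL=W FR=W RL=S RR=S
cmd 7: advance +4 → t=43, phase=(0,18,5,10) → FL=S FR=W RL=S RR=S
cmd 8: advance +18 → t=61, phase=(18,16,3,8) → FL=W FR=W RL=S RR=S

after cmd 1 (t=9): FL=S FR=S RL=W RR=W
after cmd 2 (t=15): FL=W FR=S RL=W RR=S
after cmd 3 (t=24): FL=S FR=W RL=S RR=W
after cmd 4 (t=34): FL=W FR=S RL=W RR=S
after cmd 5 (t=37): FL=W FR=W RL=W RR=S
after cmd 6 (t=39): FL=W FR=W RL=S RR=S
after cmd 7 (t=43): FL=S FR=W RL=S RR=S
after cmd 8 (t=61): FL=W FR=W RL=S RR=S


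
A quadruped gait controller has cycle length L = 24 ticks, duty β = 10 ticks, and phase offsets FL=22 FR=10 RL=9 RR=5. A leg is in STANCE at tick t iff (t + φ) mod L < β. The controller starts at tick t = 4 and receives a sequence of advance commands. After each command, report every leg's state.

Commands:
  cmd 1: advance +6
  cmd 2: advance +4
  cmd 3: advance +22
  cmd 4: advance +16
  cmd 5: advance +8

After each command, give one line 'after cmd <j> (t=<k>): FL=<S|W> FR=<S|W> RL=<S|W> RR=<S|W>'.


start t=4: FL=S FR=W RL=W RR=S
cmd 1: advance +6 → t=10, phase=(8,20,19,15) → FL=S FR=W RL=W RR=W
cmd 2: advance +4 → t=14, phase=(12,0,23,19) → FL=W FR=S RL=W RR=W
cmd 3: advance +22 → t=36, phase=(10,22,21,17) → FL=W FR=W RL=W RR=W
cmd 4: advance +16 → t=52, phase=(2,14,13,9) → FL=S FR=W RL=W RR=S
cmd 5: advance +8 → t=60, phase=(10,22,21,17) → FL=W FR=W RL=W RR=W

after cmd 1 (t=10): FL=S FR=W RL=W RR=W
after cmd 2 (t=14): FL=W FR=S RL=W RR=W
after cmd 3 (t=36): FL=W FR=W RL=W RR=W
after cmd 4 (t=52): FL=S FR=W RL=W RR=S
after cmd 5 (t=60): FL=W FR=W RL=W RR=W


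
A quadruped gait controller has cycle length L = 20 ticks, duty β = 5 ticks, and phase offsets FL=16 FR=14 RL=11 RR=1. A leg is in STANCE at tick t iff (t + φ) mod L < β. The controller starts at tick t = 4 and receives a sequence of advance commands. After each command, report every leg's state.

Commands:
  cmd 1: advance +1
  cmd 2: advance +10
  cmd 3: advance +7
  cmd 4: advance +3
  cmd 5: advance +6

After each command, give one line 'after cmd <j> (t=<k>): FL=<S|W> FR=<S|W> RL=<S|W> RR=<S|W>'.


after cmd 1 (t=5): FL=S FR=W RL=W RR=W
after cmd 2 (t=15): FL=W FR=W RL=W RR=W
after cmd 3 (t=22): FL=W FR=W RL=W RR=S
after cmd 4 (t=25): FL=S FR=W RL=W RR=W
after cmd 5 (t=31): FL=W FR=W RL=S RR=W

start t=4: FL=S FR=W RL=W RR=W
cmd 1: advance +1 → t=5, phase=(1,19,16,6) → FL=S FR=W RL=W RR=W
cmd 2: advance +10 → t=15, phase=(11,9,6,16) → FL=W FR=W RL=W RR=W
cmd 3: advance +7 → t=22, phase=(18,16,13,3) → FL=W FR=W RL=W RR=S
cmd 4: advance +3 → t=25, phase=(1,19,16,6) → FL=S FR=W RL=W RR=W
cmd 5: advance +6 → t=31, phase=(7,5,2,12) → FL=W FR=W RL=S RR=W


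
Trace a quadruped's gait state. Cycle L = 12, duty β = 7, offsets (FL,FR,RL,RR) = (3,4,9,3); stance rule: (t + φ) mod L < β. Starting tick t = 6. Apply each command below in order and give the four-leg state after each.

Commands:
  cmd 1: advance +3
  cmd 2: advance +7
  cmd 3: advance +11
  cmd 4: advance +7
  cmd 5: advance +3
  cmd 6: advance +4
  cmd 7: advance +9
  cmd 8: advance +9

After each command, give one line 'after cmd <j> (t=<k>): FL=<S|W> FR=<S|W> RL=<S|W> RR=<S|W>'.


start t=6: FL=W FR=W RL=S RR=W
cmd 1: advance +3 → t=9, phase=(0,1,6,0) → FL=S FR=S RL=S RR=S
cmd 2: advance +7 → t=16, phase=(7,8,1,7) → FL=W FR=W RL=S RR=W
cmd 3: advance +11 → t=27, phase=(6,7,0,6) → FL=S FR=W RL=S RR=S
cmd 4: advance +7 → t=34, phase=(1,2,7,1) → FL=S FR=S RL=W RR=S
cmd 5: advance +3 → t=37, phase=(4,5,10,4) → FL=S FR=S RL=W RR=S
cmd 6: advance +4 → t=41, phase=(8,9,2,8) → FL=W FR=W RL=S RR=W
cmd 7: advance +9 → t=50, phase=(5,6,11,5) → FL=S FR=S RL=W RR=S
cmd 8: advance +9 → t=59, phase=(2,3,8,2) → FL=S FR=S RL=W RR=S

after cmd 1 (t=9): FL=S FR=S RL=S RR=S
after cmd 2 (t=16): FL=W FR=W RL=S RR=W
after cmd 3 (t=27): FL=S FR=W RL=S RR=S
after cmd 4 (t=34): FL=S FR=S RL=W RR=S
after cmd 5 (t=37): FL=S FR=S RL=W RR=S
after cmd 6 (t=41): FL=W FR=W RL=S RR=W
after cmd 7 (t=50): FL=S FR=S RL=W RR=S
after cmd 8 (t=59): FL=S FR=S RL=W RR=S


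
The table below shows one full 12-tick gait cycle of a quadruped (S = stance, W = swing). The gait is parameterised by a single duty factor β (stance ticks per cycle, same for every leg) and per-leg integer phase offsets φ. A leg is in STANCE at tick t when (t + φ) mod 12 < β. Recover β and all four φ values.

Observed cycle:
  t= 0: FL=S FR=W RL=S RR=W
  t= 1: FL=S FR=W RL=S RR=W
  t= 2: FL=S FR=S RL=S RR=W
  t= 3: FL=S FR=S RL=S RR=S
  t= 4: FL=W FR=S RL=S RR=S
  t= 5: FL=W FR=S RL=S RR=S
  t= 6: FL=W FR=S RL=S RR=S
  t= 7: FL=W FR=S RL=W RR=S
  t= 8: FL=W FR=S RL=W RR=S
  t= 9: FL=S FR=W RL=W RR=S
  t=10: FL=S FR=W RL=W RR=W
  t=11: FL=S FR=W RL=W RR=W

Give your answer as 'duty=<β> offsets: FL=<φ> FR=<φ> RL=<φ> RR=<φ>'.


duty β = stance ticks per leg = 7
FL: stance ticks = 7; W→S at t=9 → φ=3
FR: stance ticks = 7; W→S at t=2 → φ=10
RL: stance ticks = 7; W→S at t=0 → φ=0
RR: stance ticks = 7; W→S at t=3 → φ=9

duty=7 offsets: FL=3 FR=10 RL=0 RR=9


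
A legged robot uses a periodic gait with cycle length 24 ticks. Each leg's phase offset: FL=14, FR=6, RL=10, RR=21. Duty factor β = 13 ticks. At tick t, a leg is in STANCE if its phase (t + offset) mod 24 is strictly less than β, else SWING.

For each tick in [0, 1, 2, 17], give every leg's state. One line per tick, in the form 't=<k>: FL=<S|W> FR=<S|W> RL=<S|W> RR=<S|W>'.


t=0: phase=(14,6,10,21) vs β=13 → FL=W FR=S RL=S RR=W
t=1: phase=(15,7,11,22) vs β=13 → FL=W FR=S RL=S RR=W
t=2: phase=(16,8,12,23) vs β=13 → FL=W FR=S RL=S RR=W
t=17: phase=(7,23,3,14) vs β=13 → FL=S FR=W RL=S RR=W

t=0: FL=W FR=S RL=S RR=W
t=1: FL=W FR=S RL=S RR=W
t=2: FL=W FR=S RL=S RR=W
t=17: FL=S FR=W RL=S RR=W


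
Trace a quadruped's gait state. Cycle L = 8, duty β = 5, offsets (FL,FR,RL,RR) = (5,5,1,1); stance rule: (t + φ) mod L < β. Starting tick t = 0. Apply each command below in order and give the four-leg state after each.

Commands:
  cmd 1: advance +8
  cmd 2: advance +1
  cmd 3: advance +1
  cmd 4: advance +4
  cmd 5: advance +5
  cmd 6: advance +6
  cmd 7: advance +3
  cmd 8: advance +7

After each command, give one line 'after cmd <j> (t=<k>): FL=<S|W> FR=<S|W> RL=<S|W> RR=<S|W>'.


start t=0: FL=W FR=W RL=S RR=S
cmd 1: advance +8 → t=8, phase=(5,5,1,1) → FL=W FR=W RL=S RR=S
cmd 2: advance +1 → t=9, phase=(6,6,2,2) → FL=W FR=W RL=S RR=S
cmd 3: advance +1 → t=10, phase=(7,7,3,3) → FL=W FR=W RL=S RR=S
cmd 4: advance +4 → t=14, phase=(3,3,7,7) → FL=S FR=S RL=W RR=W
cmd 5: advance +5 → t=19, phase=(0,0,4,4) → FL=S FR=S RL=S RR=S
cmd 6: advance +6 → t=25, phase=(6,6,2,2) → FL=W FR=W RL=S RR=S
cmd 7: advance +3 → t=28, phase=(1,1,5,5) → FL=S FR=S RL=W RR=W
cmd 8: advance +7 → t=35, phase=(0,0,4,4) → FL=S FR=S RL=S RR=S

after cmd 1 (t=8): FL=W FR=W RL=S RR=S
after cmd 2 (t=9): FL=W FR=W RL=S RR=S
after cmd 3 (t=10): FL=W FR=W RL=S RR=S
after cmd 4 (t=14): FL=S FR=S RL=W RR=W
after cmd 5 (t=19): FL=S FR=S RL=S RR=S
after cmd 6 (t=25): FL=W FR=W RL=S RR=S
after cmd 7 (t=28): FL=S FR=S RL=W RR=W
after cmd 8 (t=35): FL=S FR=S RL=S RR=S


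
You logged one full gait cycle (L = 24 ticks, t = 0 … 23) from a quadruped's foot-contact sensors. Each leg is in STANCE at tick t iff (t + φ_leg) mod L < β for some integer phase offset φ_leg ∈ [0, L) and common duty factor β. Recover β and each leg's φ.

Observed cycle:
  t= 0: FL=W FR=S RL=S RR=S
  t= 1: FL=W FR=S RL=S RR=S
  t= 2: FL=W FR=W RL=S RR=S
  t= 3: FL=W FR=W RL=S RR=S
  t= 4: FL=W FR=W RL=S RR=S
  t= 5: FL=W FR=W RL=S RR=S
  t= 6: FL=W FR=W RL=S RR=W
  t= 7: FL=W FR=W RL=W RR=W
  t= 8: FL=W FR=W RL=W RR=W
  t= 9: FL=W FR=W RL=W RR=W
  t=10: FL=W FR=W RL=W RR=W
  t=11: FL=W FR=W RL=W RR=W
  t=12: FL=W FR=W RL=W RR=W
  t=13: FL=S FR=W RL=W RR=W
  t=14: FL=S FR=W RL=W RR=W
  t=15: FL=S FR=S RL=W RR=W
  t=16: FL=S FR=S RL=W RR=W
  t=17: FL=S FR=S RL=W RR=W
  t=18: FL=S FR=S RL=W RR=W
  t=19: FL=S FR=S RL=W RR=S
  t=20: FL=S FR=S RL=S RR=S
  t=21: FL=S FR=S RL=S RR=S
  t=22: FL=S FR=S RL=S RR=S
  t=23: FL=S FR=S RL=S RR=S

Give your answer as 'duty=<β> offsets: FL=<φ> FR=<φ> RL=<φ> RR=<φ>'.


duty=11 offsets: FL=11 FR=9 RL=4 RR=5

duty β = stance ticks per leg = 11
FL: stance ticks = 11; W→S at t=13 → φ=11
FR: stance ticks = 11; W→S at t=15 → φ=9
RL: stance ticks = 11; W→S at t=20 → φ=4
RR: stance ticks = 11; W→S at t=19 → φ=5


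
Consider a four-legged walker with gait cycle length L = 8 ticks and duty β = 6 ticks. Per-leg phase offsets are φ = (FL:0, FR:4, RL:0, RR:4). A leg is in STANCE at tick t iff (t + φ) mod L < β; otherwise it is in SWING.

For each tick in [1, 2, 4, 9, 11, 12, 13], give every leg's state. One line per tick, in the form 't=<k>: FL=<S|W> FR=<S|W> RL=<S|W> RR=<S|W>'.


t=1: FL=S FR=S RL=S RR=S
t=2: FL=S FR=W RL=S RR=W
t=4: FL=S FR=S RL=S RR=S
t=9: FL=S FR=S RL=S RR=S
t=11: FL=S FR=W RL=S RR=W
t=12: FL=S FR=S RL=S RR=S
t=13: FL=S FR=S RL=S RR=S

t=1: phase=(1,5,1,5) vs β=6 → FL=S FR=S RL=S RR=S
t=2: phase=(2,6,2,6) vs β=6 → FL=S FR=W RL=S RR=W
t=4: phase=(4,0,4,0) vs β=6 → FL=S FR=S RL=S RR=S
t=9: phase=(1,5,1,5) vs β=6 → FL=S FR=S RL=S RR=S
t=11: phase=(3,7,3,7) vs β=6 → FL=S FR=W RL=S RR=W
t=12: phase=(4,0,4,0) vs β=6 → FL=S FR=S RL=S RR=S
t=13: phase=(5,1,5,1) vs β=6 → FL=S FR=S RL=S RR=S


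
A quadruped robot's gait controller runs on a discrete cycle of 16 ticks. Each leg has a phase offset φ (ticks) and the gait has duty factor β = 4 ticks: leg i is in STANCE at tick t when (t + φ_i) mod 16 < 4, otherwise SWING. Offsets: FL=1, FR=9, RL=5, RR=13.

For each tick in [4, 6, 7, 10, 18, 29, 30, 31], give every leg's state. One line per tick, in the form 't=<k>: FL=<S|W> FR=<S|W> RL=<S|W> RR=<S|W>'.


t=4: phase=(5,13,9,1) vs β=4 → FL=W FR=W RL=W RR=S
t=6: phase=(7,15,11,3) vs β=4 → FL=W FR=W RL=W RR=S
t=7: phase=(8,0,12,4) vs β=4 → FL=W FR=S RL=W RR=W
t=10: phase=(11,3,15,7) vs β=4 → FL=W FR=S RL=W RR=W
t=18: phase=(3,11,7,15) vs β=4 → FL=S FR=W RL=W RR=W
t=29: phase=(14,6,2,10) vs β=4 → FL=W FR=W RL=S RR=W
t=30: phase=(15,7,3,11) vs β=4 → FL=W FR=W RL=S RR=W
t=31: phase=(0,8,4,12) vs β=4 → FL=S FR=W RL=W RR=W

t=4: FL=W FR=W RL=W RR=S
t=6: FL=W FR=W RL=W RR=S
t=7: FL=W FR=S RL=W RR=W
t=10: FL=W FR=S RL=W RR=W
t=18: FL=S FR=W RL=W RR=W
t=29: FL=W FR=W RL=S RR=W
t=30: FL=W FR=W RL=S RR=W
t=31: FL=S FR=W RL=W RR=W


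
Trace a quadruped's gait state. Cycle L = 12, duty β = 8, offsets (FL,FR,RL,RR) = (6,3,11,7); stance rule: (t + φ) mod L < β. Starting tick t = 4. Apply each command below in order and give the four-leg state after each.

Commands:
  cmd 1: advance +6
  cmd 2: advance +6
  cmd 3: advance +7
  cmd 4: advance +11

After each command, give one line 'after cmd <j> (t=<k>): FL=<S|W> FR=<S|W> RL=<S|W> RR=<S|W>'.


after cmd 1 (t=10): FL=S FR=S RL=W RR=S
after cmd 2 (t=16): FL=W FR=S RL=S RR=W
after cmd 3 (t=23): FL=S FR=S RL=W RR=S
after cmd 4 (t=34): FL=S FR=S RL=W RR=S

start t=4: FL=W FR=S RL=S RR=W
cmd 1: advance +6 → t=10, phase=(4,1,9,5) → FL=S FR=S RL=W RR=S
cmd 2: advance +6 → t=16, phase=(10,7,3,11) → FL=W FR=S RL=S RR=W
cmd 3: advance +7 → t=23, phase=(5,2,10,6) → FL=S FR=S RL=W RR=S
cmd 4: advance +11 → t=34, phase=(4,1,9,5) → FL=S FR=S RL=W RR=S


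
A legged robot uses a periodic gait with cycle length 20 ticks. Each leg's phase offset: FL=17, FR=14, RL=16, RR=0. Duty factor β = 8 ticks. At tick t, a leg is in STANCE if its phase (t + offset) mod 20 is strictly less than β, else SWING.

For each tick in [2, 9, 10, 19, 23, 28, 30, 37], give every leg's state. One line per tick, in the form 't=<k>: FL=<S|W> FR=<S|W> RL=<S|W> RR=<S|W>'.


t=2: FL=W FR=W RL=W RR=S
t=9: FL=S FR=S RL=S RR=W
t=10: FL=S FR=S RL=S RR=W
t=19: FL=W FR=W RL=W RR=W
t=23: FL=S FR=W RL=W RR=S
t=28: FL=S FR=S RL=S RR=W
t=30: FL=S FR=S RL=S RR=W
t=37: FL=W FR=W RL=W RR=W

t=2: phase=(19,16,18,2) vs β=8 → FL=W FR=W RL=W RR=S
t=9: phase=(6,3,5,9) vs β=8 → FL=S FR=S RL=S RR=W
t=10: phase=(7,4,6,10) vs β=8 → FL=S FR=S RL=S RR=W
t=19: phase=(16,13,15,19) vs β=8 → FL=W FR=W RL=W RR=W
t=23: phase=(0,17,19,3) vs β=8 → FL=S FR=W RL=W RR=S
t=28: phase=(5,2,4,8) vs β=8 → FL=S FR=S RL=S RR=W
t=30: phase=(7,4,6,10) vs β=8 → FL=S FR=S RL=S RR=W
t=37: phase=(14,11,13,17) vs β=8 → FL=W FR=W RL=W RR=W


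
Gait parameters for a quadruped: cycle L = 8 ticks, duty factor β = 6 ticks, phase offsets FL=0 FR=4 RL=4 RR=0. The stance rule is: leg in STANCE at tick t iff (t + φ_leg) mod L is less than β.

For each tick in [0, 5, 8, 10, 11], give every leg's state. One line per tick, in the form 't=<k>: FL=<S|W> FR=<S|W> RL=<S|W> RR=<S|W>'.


t=0: FL=S FR=S RL=S RR=S
t=5: FL=S FR=S RL=S RR=S
t=8: FL=S FR=S RL=S RR=S
t=10: FL=S FR=W RL=W RR=S
t=11: FL=S FR=W RL=W RR=S

t=0: phase=(0,4,4,0) vs β=6 → FL=S FR=S RL=S RR=S
t=5: phase=(5,1,1,5) vs β=6 → FL=S FR=S RL=S RR=S
t=8: phase=(0,4,4,0) vs β=6 → FL=S FR=S RL=S RR=S
t=10: phase=(2,6,6,2) vs β=6 → FL=S FR=W RL=W RR=S
t=11: phase=(3,7,7,3) vs β=6 → FL=S FR=W RL=W RR=S


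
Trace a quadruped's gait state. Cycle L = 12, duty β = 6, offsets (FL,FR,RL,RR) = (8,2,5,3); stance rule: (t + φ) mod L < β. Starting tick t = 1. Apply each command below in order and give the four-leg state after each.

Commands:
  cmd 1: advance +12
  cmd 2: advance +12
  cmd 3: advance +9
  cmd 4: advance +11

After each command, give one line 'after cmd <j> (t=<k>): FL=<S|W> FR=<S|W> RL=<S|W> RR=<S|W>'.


after cmd 1 (t=13): FL=W FR=S RL=W RR=S
after cmd 2 (t=25): FL=W FR=S RL=W RR=S
after cmd 3 (t=34): FL=W FR=S RL=S RR=S
after cmd 4 (t=45): FL=S FR=W RL=S RR=S

start t=1: FL=W FR=S RL=W RR=S
cmd 1: advance +12 → t=13, phase=(9,3,6,4) → FL=W FR=S RL=W RR=S
cmd 2: advance +12 → t=25, phase=(9,3,6,4) → FL=W FR=S RL=W RR=S
cmd 3: advance +9 → t=34, phase=(6,0,3,1) → FL=W FR=S RL=S RR=S
cmd 4: advance +11 → t=45, phase=(5,11,2,0) → FL=S FR=W RL=S RR=S


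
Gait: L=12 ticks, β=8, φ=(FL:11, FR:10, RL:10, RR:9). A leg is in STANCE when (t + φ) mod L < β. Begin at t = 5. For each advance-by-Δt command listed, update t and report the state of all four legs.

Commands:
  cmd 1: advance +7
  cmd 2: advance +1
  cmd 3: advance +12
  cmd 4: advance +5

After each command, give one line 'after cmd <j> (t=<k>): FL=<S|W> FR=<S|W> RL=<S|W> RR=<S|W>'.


after cmd 1 (t=12): FL=W FR=W RL=W RR=W
after cmd 2 (t=13): FL=S FR=W RL=W RR=W
after cmd 3 (t=25): FL=S FR=W RL=W RR=W
after cmd 4 (t=30): FL=S FR=S RL=S RR=S

start t=5: FL=S FR=S RL=S RR=S
cmd 1: advance +7 → t=12, phase=(11,10,10,9) → FL=W FR=W RL=W RR=W
cmd 2: advance +1 → t=13, phase=(0,11,11,10) → FL=S FR=W RL=W RR=W
cmd 3: advance +12 → t=25, phase=(0,11,11,10) → FL=S FR=W RL=W RR=W
cmd 4: advance +5 → t=30, phase=(5,4,4,3) → FL=S FR=S RL=S RR=S


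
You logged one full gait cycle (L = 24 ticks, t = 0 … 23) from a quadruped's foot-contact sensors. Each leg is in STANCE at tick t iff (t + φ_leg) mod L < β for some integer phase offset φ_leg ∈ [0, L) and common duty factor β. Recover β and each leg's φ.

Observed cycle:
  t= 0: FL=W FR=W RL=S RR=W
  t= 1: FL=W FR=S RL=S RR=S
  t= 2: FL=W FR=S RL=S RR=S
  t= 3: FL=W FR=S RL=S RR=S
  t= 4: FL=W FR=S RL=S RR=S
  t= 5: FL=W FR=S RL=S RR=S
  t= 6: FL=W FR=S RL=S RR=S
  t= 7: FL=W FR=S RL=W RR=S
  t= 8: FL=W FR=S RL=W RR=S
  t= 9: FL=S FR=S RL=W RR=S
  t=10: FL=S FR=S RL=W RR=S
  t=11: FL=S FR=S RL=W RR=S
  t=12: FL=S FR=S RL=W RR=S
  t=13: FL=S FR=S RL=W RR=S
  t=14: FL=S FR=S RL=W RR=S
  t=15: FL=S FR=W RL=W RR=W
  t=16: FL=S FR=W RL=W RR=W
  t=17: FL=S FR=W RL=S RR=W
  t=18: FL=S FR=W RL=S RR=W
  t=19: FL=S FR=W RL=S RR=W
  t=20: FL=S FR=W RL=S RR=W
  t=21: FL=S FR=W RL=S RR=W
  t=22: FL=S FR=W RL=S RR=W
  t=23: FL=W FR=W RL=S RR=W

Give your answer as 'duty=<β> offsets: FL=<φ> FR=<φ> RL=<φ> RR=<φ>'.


duty=14 offsets: FL=15 FR=23 RL=7 RR=23

duty β = stance ticks per leg = 14
FL: stance ticks = 14; W→S at t=9 → φ=15
FR: stance ticks = 14; W→S at t=1 → φ=23
RL: stance ticks = 14; W→S at t=17 → φ=7
RR: stance ticks = 14; W→S at t=1 → φ=23


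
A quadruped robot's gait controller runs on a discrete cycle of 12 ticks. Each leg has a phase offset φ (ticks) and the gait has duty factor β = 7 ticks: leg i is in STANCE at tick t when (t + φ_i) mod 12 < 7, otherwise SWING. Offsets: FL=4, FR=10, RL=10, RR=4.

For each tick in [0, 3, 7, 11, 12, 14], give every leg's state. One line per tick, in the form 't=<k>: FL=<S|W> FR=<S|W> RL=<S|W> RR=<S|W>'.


t=0: FL=S FR=W RL=W RR=S
t=3: FL=W FR=S RL=S RR=W
t=7: FL=W FR=S RL=S RR=W
t=11: FL=S FR=W RL=W RR=S
t=12: FL=S FR=W RL=W RR=S
t=14: FL=S FR=S RL=S RR=S

t=0: phase=(4,10,10,4) vs β=7 → FL=S FR=W RL=W RR=S
t=3: phase=(7,1,1,7) vs β=7 → FL=W FR=S RL=S RR=W
t=7: phase=(11,5,5,11) vs β=7 → FL=W FR=S RL=S RR=W
t=11: phase=(3,9,9,3) vs β=7 → FL=S FR=W RL=W RR=S
t=12: phase=(4,10,10,4) vs β=7 → FL=S FR=W RL=W RR=S
t=14: phase=(6,0,0,6) vs β=7 → FL=S FR=S RL=S RR=S


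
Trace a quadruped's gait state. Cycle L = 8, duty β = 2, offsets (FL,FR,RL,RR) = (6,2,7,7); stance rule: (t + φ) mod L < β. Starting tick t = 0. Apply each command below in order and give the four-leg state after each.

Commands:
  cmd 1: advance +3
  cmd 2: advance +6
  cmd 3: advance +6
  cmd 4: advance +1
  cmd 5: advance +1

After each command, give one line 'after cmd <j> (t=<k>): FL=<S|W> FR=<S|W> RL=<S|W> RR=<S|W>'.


start t=0: FL=W FR=W RL=W RR=W
cmd 1: advance +3 → t=3, phase=(1,5,2,2) → FL=S FR=W RL=W RR=W
cmd 2: advance +6 → t=9, phase=(7,3,0,0) → FL=W FR=W RL=S RR=S
cmd 3: advance +6 → t=15, phase=(5,1,6,6) → FL=W FR=S RL=W RR=W
cmd 4: advance +1 → t=16, phase=(6,2,7,7) → FL=W FR=W RL=W RR=W
cmd 5: advance +1 → t=17, phase=(7,3,0,0) → FL=W FR=W RL=S RR=S

after cmd 1 (t=3): FL=S FR=W RL=W RR=W
after cmd 2 (t=9): FL=W FR=W RL=S RR=S
after cmd 3 (t=15): FL=W FR=S RL=W RR=W
after cmd 4 (t=16): FL=W FR=W RL=W RR=W
after cmd 5 (t=17): FL=W FR=W RL=S RR=S


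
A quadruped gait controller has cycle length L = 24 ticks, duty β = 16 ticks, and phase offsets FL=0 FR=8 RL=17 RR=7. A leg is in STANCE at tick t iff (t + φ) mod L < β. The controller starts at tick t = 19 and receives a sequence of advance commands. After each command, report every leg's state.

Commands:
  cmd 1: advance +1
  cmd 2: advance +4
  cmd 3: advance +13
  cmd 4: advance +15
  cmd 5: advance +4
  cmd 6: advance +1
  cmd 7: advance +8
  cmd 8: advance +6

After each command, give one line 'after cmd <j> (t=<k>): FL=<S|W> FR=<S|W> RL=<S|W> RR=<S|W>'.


after cmd 1 (t=20): FL=W FR=S RL=S RR=S
after cmd 2 (t=24): FL=S FR=S RL=W RR=S
after cmd 3 (t=37): FL=S FR=W RL=S RR=W
after cmd 4 (t=52): FL=S FR=S RL=W RR=S
after cmd 5 (t=56): FL=S FR=W RL=S RR=S
after cmd 6 (t=57): FL=S FR=W RL=S RR=W
after cmd 7 (t=65): FL=W FR=S RL=S RR=S
after cmd 8 (t=71): FL=W FR=S RL=W RR=S

start t=19: FL=W FR=S RL=S RR=S
cmd 1: advance +1 → t=20, phase=(20,4,13,3) → FL=W FR=S RL=S RR=S
cmd 2: advance +4 → t=24, phase=(0,8,17,7) → FL=S FR=S RL=W RR=S
cmd 3: advance +13 → t=37, phase=(13,21,6,20) → FL=S FR=W RL=S RR=W
cmd 4: advance +15 → t=52, phase=(4,12,21,11) → FL=S FR=S RL=W RR=S
cmd 5: advance +4 → t=56, phase=(8,16,1,15) → FL=S FR=W RL=S RR=S
cmd 6: advance +1 → t=57, phase=(9,17,2,16) → FL=S FR=W RL=S RR=W
cmd 7: advance +8 → t=65, phase=(17,1,10,0) → FL=W FR=S RL=S RR=S
cmd 8: advance +6 → t=71, phase=(23,7,16,6) → FL=W FR=S RL=W RR=S
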